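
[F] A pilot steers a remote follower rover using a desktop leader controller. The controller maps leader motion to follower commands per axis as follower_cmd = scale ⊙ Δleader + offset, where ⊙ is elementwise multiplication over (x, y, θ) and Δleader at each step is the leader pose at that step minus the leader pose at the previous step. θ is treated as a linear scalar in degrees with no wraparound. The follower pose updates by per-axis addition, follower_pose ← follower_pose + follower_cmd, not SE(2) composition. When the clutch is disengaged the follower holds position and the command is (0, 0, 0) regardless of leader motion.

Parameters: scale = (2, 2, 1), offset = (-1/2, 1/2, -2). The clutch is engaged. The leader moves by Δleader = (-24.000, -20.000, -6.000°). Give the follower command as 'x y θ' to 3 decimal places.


-48.500 -39.500 -8.000

axis x: 2·-24.000 + -1/2 = -48.500
axis y: 2·-20.000 + 1/2 = -39.500
axis θ: 1·-6.000 + -2 = -8.000


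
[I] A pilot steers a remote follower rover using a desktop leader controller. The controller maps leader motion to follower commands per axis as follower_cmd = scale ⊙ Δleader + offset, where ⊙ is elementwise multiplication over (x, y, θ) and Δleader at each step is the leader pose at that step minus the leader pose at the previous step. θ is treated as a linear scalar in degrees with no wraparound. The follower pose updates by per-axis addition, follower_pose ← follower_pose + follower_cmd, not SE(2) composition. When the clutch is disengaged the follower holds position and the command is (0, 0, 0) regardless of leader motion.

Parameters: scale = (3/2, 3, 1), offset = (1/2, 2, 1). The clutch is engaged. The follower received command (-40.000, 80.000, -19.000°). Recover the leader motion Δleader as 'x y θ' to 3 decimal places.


-27.000 26.000 -20.000

axis x: (-40.000 − 1/2) / (3/2) = -27.000
axis y: (80.000 − 2) / (3) = 26.000
axis θ: (-19.000 − 1) / (1) = -20.000


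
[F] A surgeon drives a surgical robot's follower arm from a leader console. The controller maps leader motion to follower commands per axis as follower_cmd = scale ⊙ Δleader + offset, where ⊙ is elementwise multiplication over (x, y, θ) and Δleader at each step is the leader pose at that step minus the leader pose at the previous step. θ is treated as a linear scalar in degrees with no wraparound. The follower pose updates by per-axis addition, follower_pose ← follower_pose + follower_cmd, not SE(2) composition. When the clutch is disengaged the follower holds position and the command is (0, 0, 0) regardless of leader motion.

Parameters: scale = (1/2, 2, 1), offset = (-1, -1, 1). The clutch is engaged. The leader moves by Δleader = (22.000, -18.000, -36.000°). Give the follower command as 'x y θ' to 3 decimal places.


axis x: 1/2·22.000 + -1 = 10.000
axis y: 2·-18.000 + -1 = -37.000
axis θ: 1·-36.000 + 1 = -35.000

10.000 -37.000 -35.000


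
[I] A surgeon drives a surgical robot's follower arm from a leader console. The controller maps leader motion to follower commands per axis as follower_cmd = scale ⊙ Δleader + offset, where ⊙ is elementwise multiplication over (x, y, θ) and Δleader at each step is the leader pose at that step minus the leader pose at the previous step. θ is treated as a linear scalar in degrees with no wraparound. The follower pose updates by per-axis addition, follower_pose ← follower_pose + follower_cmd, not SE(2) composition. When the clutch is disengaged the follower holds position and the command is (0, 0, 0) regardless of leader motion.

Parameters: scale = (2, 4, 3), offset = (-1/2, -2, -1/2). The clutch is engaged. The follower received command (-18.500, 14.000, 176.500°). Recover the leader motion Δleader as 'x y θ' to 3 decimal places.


-9.000 4.000 59.000

axis x: (-18.500 − -1/2) / (2) = -9.000
axis y: (14.000 − -2) / (4) = 4.000
axis θ: (176.500 − -1/2) / (3) = 59.000


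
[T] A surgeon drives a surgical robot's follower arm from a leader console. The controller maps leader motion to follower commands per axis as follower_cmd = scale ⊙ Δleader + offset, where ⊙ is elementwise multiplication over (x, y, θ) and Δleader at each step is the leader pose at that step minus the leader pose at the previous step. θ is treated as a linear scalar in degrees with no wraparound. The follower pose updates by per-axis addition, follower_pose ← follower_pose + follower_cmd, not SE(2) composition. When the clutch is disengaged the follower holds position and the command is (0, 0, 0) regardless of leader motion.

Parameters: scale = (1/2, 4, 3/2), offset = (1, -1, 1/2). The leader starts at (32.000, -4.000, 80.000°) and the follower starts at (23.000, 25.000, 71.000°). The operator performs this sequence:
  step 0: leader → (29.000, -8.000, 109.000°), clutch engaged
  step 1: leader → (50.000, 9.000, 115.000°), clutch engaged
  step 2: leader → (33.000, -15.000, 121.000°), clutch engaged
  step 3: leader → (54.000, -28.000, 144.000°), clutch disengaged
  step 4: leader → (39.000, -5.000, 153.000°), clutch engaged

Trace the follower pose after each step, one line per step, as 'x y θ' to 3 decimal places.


step 0: Δleader=(-3.000, -4.000, 29.000°), engaged; cmd=(-0.500, -17.000, 44.000°) → follower=(22.500, 8.000, 115.000°)
step 1: Δleader=(21.000, 17.000, 6.000°), engaged; cmd=(11.500, 67.000, 9.500°) → follower=(34.000, 75.000, 124.500°)
step 2: Δleader=(-17.000, -24.000, 6.000°), engaged; cmd=(-7.500, -97.000, 9.500°) → follower=(26.500, -22.000, 134.000°)
step 3: Δleader=(21.000, -13.000, 23.000°), disengaged; cmd=(0,0,0) → follower holds at (26.500, -22.000, 134.000°)
step 4: Δleader=(-15.000, 23.000, 9.000°), engaged; cmd=(-6.500, 91.000, 14.000°) → follower=(20.000, 69.000, 148.000°)

22.500 8.000 115.000
34.000 75.000 124.500
26.500 -22.000 134.000
26.500 -22.000 134.000
20.000 69.000 148.000


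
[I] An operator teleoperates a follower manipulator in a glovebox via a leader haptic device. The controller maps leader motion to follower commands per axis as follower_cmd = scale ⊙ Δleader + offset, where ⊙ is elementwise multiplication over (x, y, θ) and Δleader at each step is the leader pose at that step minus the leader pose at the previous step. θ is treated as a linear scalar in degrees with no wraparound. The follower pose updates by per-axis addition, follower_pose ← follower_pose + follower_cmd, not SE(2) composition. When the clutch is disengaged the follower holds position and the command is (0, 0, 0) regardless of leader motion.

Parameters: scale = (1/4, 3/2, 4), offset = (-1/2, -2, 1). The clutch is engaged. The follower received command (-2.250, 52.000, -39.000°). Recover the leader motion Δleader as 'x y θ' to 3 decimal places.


-7.000 36.000 -10.000

axis x: (-2.250 − -1/2) / (1/4) = -7.000
axis y: (52.000 − -2) / (3/2) = 36.000
axis θ: (-39.000 − 1) / (4) = -10.000


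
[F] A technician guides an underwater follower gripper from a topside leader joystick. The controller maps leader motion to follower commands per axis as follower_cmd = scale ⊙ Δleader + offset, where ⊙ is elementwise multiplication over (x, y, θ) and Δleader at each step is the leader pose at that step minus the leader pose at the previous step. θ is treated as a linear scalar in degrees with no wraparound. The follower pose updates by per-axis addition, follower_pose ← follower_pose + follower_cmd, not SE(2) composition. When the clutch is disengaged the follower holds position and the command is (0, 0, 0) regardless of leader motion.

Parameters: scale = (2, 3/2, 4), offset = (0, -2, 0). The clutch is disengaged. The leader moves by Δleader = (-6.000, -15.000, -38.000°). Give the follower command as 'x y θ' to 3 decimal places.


clutch disengaged → follower holds; cmd = (0, 0, 0)

0.000 0.000 0.000


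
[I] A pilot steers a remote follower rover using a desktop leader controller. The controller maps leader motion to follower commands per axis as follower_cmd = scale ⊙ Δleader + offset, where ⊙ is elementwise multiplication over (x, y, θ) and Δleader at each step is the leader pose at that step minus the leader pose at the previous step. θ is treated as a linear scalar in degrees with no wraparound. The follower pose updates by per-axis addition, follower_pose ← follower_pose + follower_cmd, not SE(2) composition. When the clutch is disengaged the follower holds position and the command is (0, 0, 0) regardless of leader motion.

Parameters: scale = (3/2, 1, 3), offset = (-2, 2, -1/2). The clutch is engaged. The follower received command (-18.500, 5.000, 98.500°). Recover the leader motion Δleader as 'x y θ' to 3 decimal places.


-11.000 3.000 33.000

axis x: (-18.500 − -2) / (3/2) = -11.000
axis y: (5.000 − 2) / (1) = 3.000
axis θ: (98.500 − -1/2) / (3) = 33.000


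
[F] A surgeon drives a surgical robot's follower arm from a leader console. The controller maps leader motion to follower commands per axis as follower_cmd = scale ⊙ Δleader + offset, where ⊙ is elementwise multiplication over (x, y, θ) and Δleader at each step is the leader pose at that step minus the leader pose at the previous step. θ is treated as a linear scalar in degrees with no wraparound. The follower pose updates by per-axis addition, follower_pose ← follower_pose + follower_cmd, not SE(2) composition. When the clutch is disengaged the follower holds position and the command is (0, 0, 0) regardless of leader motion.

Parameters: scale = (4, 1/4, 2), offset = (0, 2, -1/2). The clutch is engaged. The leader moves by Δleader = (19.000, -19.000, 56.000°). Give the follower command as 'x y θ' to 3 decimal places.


76.000 -2.750 111.500

axis x: 4·19.000 + 0 = 76.000
axis y: 1/4·-19.000 + 2 = -2.750
axis θ: 2·56.000 + -1/2 = 111.500


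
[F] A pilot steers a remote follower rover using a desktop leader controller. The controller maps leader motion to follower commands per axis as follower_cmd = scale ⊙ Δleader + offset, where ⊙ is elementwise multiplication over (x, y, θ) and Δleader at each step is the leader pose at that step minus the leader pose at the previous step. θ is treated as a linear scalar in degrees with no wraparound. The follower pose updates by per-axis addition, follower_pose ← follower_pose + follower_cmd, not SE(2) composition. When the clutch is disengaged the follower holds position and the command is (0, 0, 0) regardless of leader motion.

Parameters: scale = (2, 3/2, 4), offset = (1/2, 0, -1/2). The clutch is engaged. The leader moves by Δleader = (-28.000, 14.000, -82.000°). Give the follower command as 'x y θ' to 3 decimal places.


-55.500 21.000 -328.500

axis x: 2·-28.000 + 1/2 = -55.500
axis y: 3/2·14.000 + 0 = 21.000
axis θ: 4·-82.000 + -1/2 = -328.500


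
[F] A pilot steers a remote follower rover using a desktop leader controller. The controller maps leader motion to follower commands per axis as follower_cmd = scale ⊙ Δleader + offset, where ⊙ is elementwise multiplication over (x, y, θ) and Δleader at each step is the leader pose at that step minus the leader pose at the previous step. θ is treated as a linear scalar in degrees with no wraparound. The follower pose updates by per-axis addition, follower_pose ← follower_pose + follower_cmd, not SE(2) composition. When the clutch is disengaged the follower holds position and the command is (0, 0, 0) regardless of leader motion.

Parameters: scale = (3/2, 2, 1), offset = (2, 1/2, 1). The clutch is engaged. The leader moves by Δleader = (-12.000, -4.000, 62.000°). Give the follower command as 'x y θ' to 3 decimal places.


-16.000 -7.500 63.000

axis x: 3/2·-12.000 + 2 = -16.000
axis y: 2·-4.000 + 1/2 = -7.500
axis θ: 1·62.000 + 1 = 63.000


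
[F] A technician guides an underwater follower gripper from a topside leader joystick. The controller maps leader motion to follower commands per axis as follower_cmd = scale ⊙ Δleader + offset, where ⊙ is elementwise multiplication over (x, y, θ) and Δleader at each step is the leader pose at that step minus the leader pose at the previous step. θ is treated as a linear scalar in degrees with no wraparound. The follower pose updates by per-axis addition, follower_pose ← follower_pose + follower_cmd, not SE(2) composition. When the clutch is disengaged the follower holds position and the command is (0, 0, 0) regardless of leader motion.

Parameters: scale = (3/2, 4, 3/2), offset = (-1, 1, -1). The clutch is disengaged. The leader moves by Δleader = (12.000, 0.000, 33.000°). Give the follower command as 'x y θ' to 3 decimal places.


0.000 0.000 0.000

clutch disengaged → follower holds; cmd = (0, 0, 0)


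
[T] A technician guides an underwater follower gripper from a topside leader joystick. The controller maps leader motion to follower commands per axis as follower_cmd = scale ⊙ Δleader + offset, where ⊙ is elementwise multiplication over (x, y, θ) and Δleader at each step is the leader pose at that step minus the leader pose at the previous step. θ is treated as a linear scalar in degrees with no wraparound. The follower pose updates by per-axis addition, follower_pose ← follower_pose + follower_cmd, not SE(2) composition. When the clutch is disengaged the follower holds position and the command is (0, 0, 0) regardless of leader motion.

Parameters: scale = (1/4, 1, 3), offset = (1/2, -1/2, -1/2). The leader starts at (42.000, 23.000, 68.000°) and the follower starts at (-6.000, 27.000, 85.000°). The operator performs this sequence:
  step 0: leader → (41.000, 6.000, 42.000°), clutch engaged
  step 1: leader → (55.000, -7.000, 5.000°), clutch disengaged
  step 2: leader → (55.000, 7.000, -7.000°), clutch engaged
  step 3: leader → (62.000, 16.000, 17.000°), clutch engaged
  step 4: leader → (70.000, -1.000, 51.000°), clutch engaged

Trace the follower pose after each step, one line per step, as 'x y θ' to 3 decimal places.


-5.750 9.500 6.500
-5.750 9.500 6.500
-5.250 23.000 -30.000
-3.000 31.500 41.500
-0.500 14.000 143.000

step 0: Δleader=(-1.000, -17.000, -26.000°), engaged; cmd=(0.250, -17.500, -78.500°) → follower=(-5.750, 9.500, 6.500°)
step 1: Δleader=(14.000, -13.000, -37.000°), disengaged; cmd=(0,0,0) → follower holds at (-5.750, 9.500, 6.500°)
step 2: Δleader=(0.000, 14.000, -12.000°), engaged; cmd=(0.500, 13.500, -36.500°) → follower=(-5.250, 23.000, -30.000°)
step 3: Δleader=(7.000, 9.000, 24.000°), engaged; cmd=(2.250, 8.500, 71.500°) → follower=(-3.000, 31.500, 41.500°)
step 4: Δleader=(8.000, -17.000, 34.000°), engaged; cmd=(2.500, -17.500, 101.500°) → follower=(-0.500, 14.000, 143.000°)


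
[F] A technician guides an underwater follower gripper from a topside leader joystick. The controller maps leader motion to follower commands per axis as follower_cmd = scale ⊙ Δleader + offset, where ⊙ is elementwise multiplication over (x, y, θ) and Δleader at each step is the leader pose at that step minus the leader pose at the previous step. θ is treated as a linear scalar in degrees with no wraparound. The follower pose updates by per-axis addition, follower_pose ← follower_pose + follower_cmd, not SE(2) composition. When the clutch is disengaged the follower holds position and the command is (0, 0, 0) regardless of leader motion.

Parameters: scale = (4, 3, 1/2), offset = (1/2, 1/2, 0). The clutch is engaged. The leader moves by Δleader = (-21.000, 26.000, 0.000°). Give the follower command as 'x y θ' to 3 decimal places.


-83.500 78.500 0.000

axis x: 4·-21.000 + 1/2 = -83.500
axis y: 3·26.000 + 1/2 = 78.500
axis θ: 1/2·0.000 + 0 = 0.000


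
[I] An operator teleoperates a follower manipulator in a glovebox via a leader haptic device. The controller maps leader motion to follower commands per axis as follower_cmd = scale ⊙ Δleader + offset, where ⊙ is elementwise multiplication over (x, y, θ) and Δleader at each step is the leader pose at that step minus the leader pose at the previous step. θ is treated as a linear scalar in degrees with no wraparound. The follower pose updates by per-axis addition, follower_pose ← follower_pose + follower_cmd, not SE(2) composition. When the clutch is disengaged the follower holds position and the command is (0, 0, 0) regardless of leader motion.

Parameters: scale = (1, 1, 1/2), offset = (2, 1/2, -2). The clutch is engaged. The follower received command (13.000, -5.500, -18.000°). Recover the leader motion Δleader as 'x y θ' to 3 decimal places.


11.000 -6.000 -32.000

axis x: (13.000 − 2) / (1) = 11.000
axis y: (-5.500 − 1/2) / (1) = -6.000
axis θ: (-18.000 − -2) / (1/2) = -32.000


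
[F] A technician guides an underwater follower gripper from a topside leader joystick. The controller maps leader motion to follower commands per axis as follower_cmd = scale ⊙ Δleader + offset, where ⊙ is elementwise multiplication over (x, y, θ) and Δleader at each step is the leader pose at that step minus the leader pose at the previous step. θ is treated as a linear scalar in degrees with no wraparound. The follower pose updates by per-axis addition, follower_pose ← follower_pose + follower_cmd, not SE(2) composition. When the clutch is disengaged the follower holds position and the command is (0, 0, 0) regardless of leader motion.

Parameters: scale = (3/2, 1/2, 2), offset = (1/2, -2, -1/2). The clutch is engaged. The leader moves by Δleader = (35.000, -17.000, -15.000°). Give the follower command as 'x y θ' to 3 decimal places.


53.000 -10.500 -30.500

axis x: 3/2·35.000 + 1/2 = 53.000
axis y: 1/2·-17.000 + -2 = -10.500
axis θ: 2·-15.000 + -1/2 = -30.500


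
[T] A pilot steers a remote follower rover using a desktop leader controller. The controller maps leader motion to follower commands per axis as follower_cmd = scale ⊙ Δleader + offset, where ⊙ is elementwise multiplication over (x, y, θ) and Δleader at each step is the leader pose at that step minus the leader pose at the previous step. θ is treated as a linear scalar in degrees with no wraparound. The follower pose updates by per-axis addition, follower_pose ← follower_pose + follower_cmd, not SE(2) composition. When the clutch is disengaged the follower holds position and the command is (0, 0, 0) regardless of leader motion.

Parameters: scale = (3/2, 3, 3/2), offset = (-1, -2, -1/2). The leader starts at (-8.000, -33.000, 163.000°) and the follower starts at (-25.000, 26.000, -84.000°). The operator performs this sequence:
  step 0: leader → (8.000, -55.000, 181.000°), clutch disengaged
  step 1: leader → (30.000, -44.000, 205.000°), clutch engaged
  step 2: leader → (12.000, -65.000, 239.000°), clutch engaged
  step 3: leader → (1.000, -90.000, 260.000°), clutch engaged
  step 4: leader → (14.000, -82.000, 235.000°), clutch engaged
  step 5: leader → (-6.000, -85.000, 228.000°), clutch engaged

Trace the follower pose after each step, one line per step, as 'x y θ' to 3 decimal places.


step 0: Δleader=(16.000, -22.000, 18.000°), disengaged; cmd=(0,0,0) → follower holds at (-25.000, 26.000, -84.000°)
step 1: Δleader=(22.000, 11.000, 24.000°), engaged; cmd=(32.000, 31.000, 35.500°) → follower=(7.000, 57.000, -48.500°)
step 2: Δleader=(-18.000, -21.000, 34.000°), engaged; cmd=(-28.000, -65.000, 50.500°) → follower=(-21.000, -8.000, 2.000°)
step 3: Δleader=(-11.000, -25.000, 21.000°), engaged; cmd=(-17.500, -77.000, 31.000°) → follower=(-38.500, -85.000, 33.000°)
step 4: Δleader=(13.000, 8.000, -25.000°), engaged; cmd=(18.500, 22.000, -38.000°) → follower=(-20.000, -63.000, -5.000°)
step 5: Δleader=(-20.000, -3.000, -7.000°), engaged; cmd=(-31.000, -11.000, -11.000°) → follower=(-51.000, -74.000, -16.000°)

-25.000 26.000 -84.000
7.000 57.000 -48.500
-21.000 -8.000 2.000
-38.500 -85.000 33.000
-20.000 -63.000 -5.000
-51.000 -74.000 -16.000


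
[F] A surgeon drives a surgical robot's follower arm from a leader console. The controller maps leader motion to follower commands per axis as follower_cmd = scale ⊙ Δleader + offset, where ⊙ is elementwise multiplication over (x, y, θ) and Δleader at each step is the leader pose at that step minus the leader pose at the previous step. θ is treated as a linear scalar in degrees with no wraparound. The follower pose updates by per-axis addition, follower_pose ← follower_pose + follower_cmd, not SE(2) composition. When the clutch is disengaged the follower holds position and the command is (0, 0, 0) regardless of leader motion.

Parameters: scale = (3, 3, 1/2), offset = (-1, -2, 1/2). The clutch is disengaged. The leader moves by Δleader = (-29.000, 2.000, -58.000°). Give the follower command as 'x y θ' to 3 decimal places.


0.000 0.000 0.000

clutch disengaged → follower holds; cmd = (0, 0, 0)


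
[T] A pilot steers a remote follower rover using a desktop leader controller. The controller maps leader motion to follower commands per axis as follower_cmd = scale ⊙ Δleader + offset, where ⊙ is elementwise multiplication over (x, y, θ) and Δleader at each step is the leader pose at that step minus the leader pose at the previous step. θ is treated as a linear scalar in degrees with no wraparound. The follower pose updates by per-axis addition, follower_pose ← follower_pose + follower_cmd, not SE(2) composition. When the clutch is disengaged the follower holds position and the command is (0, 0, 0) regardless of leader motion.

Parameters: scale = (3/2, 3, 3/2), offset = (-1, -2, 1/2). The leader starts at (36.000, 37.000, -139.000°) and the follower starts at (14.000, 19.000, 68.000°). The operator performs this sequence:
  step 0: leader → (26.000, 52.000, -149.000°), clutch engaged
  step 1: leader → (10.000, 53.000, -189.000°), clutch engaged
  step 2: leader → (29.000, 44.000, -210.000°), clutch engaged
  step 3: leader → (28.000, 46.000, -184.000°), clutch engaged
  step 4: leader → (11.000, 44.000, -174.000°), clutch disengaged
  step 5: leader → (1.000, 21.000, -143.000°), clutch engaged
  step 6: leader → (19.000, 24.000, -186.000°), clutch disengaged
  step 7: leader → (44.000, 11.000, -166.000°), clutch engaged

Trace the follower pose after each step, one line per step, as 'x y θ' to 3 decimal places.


step 0: Δleader=(-10.000, 15.000, -10.000°), engaged; cmd=(-16.000, 43.000, -14.500°) → follower=(-2.000, 62.000, 53.500°)
step 1: Δleader=(-16.000, 1.000, -40.000°), engaged; cmd=(-25.000, 1.000, -59.500°) → follower=(-27.000, 63.000, -6.000°)
step 2: Δleader=(19.000, -9.000, -21.000°), engaged; cmd=(27.500, -29.000, -31.000°) → follower=(0.500, 34.000, -37.000°)
step 3: Δleader=(-1.000, 2.000, 26.000°), engaged; cmd=(-2.500, 4.000, 39.500°) → follower=(-2.000, 38.000, 2.500°)
step 4: Δleader=(-17.000, -2.000, 10.000°), disengaged; cmd=(0,0,0) → follower holds at (-2.000, 38.000, 2.500°)
step 5: Δleader=(-10.000, -23.000, 31.000°), engaged; cmd=(-16.000, -71.000, 47.000°) → follower=(-18.000, -33.000, 49.500°)
step 6: Δleader=(18.000, 3.000, -43.000°), disengaged; cmd=(0,0,0) → follower holds at (-18.000, -33.000, 49.500°)
step 7: Δleader=(25.000, -13.000, 20.000°), engaged; cmd=(36.500, -41.000, 30.500°) → follower=(18.500, -74.000, 80.000°)

-2.000 62.000 53.500
-27.000 63.000 -6.000
0.500 34.000 -37.000
-2.000 38.000 2.500
-2.000 38.000 2.500
-18.000 -33.000 49.500
-18.000 -33.000 49.500
18.500 -74.000 80.000


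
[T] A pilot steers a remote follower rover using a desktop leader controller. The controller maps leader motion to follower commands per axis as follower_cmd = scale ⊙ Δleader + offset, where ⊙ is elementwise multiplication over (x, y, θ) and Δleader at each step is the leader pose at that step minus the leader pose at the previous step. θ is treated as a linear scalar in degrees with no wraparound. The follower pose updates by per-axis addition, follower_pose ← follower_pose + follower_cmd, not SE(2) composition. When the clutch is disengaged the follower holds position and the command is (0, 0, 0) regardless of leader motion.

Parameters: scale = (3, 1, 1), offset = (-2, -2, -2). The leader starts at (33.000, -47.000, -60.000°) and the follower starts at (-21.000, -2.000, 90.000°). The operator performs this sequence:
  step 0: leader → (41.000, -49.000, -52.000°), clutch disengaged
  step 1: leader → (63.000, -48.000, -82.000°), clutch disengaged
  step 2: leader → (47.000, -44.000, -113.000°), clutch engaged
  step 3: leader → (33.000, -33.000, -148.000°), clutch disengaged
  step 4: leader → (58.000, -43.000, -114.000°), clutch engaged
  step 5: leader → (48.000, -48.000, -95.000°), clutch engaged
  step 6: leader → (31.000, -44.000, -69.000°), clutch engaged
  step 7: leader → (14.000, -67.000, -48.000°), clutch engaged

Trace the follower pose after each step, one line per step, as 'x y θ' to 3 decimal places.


-21.000 -2.000 90.000
-21.000 -2.000 90.000
-71.000 0.000 57.000
-71.000 0.000 57.000
2.000 -12.000 89.000
-30.000 -19.000 106.000
-83.000 -17.000 130.000
-136.000 -42.000 149.000

step 0: Δleader=(8.000, -2.000, 8.000°), disengaged; cmd=(0,0,0) → follower holds at (-21.000, -2.000, 90.000°)
step 1: Δleader=(22.000, 1.000, -30.000°), disengaged; cmd=(0,0,0) → follower holds at (-21.000, -2.000, 90.000°)
step 2: Δleader=(-16.000, 4.000, -31.000°), engaged; cmd=(-50.000, 2.000, -33.000°) → follower=(-71.000, 0.000, 57.000°)
step 3: Δleader=(-14.000, 11.000, -35.000°), disengaged; cmd=(0,0,0) → follower holds at (-71.000, 0.000, 57.000°)
step 4: Δleader=(25.000, -10.000, 34.000°), engaged; cmd=(73.000, -12.000, 32.000°) → follower=(2.000, -12.000, 89.000°)
step 5: Δleader=(-10.000, -5.000, 19.000°), engaged; cmd=(-32.000, -7.000, 17.000°) → follower=(-30.000, -19.000, 106.000°)
step 6: Δleader=(-17.000, 4.000, 26.000°), engaged; cmd=(-53.000, 2.000, 24.000°) → follower=(-83.000, -17.000, 130.000°)
step 7: Δleader=(-17.000, -23.000, 21.000°), engaged; cmd=(-53.000, -25.000, 19.000°) → follower=(-136.000, -42.000, 149.000°)


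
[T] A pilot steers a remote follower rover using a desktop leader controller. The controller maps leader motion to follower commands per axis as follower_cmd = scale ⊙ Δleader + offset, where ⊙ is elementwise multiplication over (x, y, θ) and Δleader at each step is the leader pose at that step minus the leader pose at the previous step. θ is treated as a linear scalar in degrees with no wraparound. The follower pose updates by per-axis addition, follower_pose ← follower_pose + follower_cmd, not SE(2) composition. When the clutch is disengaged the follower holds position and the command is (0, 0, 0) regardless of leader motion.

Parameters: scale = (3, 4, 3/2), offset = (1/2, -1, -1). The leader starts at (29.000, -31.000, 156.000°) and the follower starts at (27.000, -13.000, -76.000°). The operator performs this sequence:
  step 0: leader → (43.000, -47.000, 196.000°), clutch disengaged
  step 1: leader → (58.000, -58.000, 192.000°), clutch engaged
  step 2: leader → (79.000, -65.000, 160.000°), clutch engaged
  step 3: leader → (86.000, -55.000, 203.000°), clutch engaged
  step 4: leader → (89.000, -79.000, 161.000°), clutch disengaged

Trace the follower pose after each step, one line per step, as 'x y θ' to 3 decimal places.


27.000 -13.000 -76.000
72.500 -58.000 -83.000
136.000 -87.000 -132.000
157.500 -48.000 -68.500
157.500 -48.000 -68.500

step 0: Δleader=(14.000, -16.000, 40.000°), disengaged; cmd=(0,0,0) → follower holds at (27.000, -13.000, -76.000°)
step 1: Δleader=(15.000, -11.000, -4.000°), engaged; cmd=(45.500, -45.000, -7.000°) → follower=(72.500, -58.000, -83.000°)
step 2: Δleader=(21.000, -7.000, -32.000°), engaged; cmd=(63.500, -29.000, -49.000°) → follower=(136.000, -87.000, -132.000°)
step 3: Δleader=(7.000, 10.000, 43.000°), engaged; cmd=(21.500, 39.000, 63.500°) → follower=(157.500, -48.000, -68.500°)
step 4: Δleader=(3.000, -24.000, -42.000°), disengaged; cmd=(0,0,0) → follower holds at (157.500, -48.000, -68.500°)


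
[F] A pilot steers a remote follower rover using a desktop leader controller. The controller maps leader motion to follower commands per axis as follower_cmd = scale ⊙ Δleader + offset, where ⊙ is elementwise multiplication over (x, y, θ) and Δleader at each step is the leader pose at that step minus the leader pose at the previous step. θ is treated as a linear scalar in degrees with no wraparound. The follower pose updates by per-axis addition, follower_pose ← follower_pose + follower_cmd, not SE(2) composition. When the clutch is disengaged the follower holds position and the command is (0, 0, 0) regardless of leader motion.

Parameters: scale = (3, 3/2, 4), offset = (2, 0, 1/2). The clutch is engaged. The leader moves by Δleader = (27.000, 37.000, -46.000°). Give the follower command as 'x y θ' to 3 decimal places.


axis x: 3·27.000 + 2 = 83.000
axis y: 3/2·37.000 + 0 = 55.500
axis θ: 4·-46.000 + 1/2 = -183.500

83.000 55.500 -183.500


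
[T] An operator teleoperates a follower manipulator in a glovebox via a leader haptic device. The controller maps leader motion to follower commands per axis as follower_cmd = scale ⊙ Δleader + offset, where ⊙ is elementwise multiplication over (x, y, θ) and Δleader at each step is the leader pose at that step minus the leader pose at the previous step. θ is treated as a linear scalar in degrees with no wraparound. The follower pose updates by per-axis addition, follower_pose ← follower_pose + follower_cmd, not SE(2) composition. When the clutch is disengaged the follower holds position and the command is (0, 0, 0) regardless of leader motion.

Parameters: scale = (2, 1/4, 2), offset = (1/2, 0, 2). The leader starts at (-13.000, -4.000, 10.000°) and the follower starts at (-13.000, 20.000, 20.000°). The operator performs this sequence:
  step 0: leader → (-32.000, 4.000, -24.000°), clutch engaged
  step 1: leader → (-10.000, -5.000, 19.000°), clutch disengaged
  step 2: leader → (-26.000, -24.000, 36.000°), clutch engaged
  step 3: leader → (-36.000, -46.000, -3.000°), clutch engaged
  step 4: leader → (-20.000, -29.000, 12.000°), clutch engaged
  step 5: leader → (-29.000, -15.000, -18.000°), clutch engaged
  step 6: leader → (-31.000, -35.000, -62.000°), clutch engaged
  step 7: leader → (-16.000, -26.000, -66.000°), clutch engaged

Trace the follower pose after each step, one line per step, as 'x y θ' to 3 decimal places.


step 0: Δleader=(-19.000, 8.000, -34.000°), engaged; cmd=(-37.500, 2.000, -66.000°) → follower=(-50.500, 22.000, -46.000°)
step 1: Δleader=(22.000, -9.000, 43.000°), disengaged; cmd=(0,0,0) → follower holds at (-50.500, 22.000, -46.000°)
step 2: Δleader=(-16.000, -19.000, 17.000°), engaged; cmd=(-31.500, -4.750, 36.000°) → follower=(-82.000, 17.250, -10.000°)
step 3: Δleader=(-10.000, -22.000, -39.000°), engaged; cmd=(-19.500, -5.500, -76.000°) → follower=(-101.500, 11.750, -86.000°)
step 4: Δleader=(16.000, 17.000, 15.000°), engaged; cmd=(32.500, 4.250, 32.000°) → follower=(-69.000, 16.000, -54.000°)
step 5: Δleader=(-9.000, 14.000, -30.000°), engaged; cmd=(-17.500, 3.500, -58.000°) → follower=(-86.500, 19.500, -112.000°)
step 6: Δleader=(-2.000, -20.000, -44.000°), engaged; cmd=(-3.500, -5.000, -86.000°) → follower=(-90.000, 14.500, -198.000°)
step 7: Δleader=(15.000, 9.000, -4.000°), engaged; cmd=(30.500, 2.250, -6.000°) → follower=(-59.500, 16.750, -204.000°)

-50.500 22.000 -46.000
-50.500 22.000 -46.000
-82.000 17.250 -10.000
-101.500 11.750 -86.000
-69.000 16.000 -54.000
-86.500 19.500 -112.000
-90.000 14.500 -198.000
-59.500 16.750 -204.000


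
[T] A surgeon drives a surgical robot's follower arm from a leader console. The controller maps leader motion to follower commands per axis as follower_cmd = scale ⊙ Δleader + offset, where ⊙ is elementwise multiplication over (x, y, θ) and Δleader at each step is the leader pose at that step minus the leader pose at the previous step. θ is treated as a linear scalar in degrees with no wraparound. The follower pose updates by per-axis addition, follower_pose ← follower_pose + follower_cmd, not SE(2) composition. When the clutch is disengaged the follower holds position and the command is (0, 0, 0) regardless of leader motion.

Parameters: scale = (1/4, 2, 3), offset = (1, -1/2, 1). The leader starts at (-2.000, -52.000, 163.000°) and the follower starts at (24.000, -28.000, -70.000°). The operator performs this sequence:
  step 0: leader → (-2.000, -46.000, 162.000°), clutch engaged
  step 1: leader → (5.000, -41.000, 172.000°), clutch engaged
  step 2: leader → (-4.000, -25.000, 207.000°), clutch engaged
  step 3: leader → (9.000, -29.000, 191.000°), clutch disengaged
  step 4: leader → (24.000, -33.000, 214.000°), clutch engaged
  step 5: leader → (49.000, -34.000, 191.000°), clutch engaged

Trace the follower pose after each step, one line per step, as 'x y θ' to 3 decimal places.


25.000 -16.500 -72.000
27.750 -7.000 -41.000
26.500 24.500 65.000
26.500 24.500 65.000
31.250 16.000 135.000
38.500 13.500 67.000

step 0: Δleader=(0.000, 6.000, -1.000°), engaged; cmd=(1.000, 11.500, -2.000°) → follower=(25.000, -16.500, -72.000°)
step 1: Δleader=(7.000, 5.000, 10.000°), engaged; cmd=(2.750, 9.500, 31.000°) → follower=(27.750, -7.000, -41.000°)
step 2: Δleader=(-9.000, 16.000, 35.000°), engaged; cmd=(-1.250, 31.500, 106.000°) → follower=(26.500, 24.500, 65.000°)
step 3: Δleader=(13.000, -4.000, -16.000°), disengaged; cmd=(0,0,0) → follower holds at (26.500, 24.500, 65.000°)
step 4: Δleader=(15.000, -4.000, 23.000°), engaged; cmd=(4.750, -8.500, 70.000°) → follower=(31.250, 16.000, 135.000°)
step 5: Δleader=(25.000, -1.000, -23.000°), engaged; cmd=(7.250, -2.500, -68.000°) → follower=(38.500, 13.500, 67.000°)


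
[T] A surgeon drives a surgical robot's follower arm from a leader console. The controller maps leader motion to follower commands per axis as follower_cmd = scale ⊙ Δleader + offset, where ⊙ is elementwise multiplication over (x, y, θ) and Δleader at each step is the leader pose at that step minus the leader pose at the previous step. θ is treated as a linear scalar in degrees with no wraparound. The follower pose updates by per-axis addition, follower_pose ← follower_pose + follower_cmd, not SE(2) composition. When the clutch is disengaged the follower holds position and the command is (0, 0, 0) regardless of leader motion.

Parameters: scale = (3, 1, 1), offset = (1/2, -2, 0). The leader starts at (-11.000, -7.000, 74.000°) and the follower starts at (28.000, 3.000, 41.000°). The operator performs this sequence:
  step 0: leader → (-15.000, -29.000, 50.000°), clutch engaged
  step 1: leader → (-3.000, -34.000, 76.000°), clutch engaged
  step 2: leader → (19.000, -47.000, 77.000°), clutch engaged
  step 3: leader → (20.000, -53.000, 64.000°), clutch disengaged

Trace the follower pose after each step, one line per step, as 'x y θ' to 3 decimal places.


step 0: Δleader=(-4.000, -22.000, -24.000°), engaged; cmd=(-11.500, -24.000, -24.000°) → follower=(16.500, -21.000, 17.000°)
step 1: Δleader=(12.000, -5.000, 26.000°), engaged; cmd=(36.500, -7.000, 26.000°) → follower=(53.000, -28.000, 43.000°)
step 2: Δleader=(22.000, -13.000, 1.000°), engaged; cmd=(66.500, -15.000, 1.000°) → follower=(119.500, -43.000, 44.000°)
step 3: Δleader=(1.000, -6.000, -13.000°), disengaged; cmd=(0,0,0) → follower holds at (119.500, -43.000, 44.000°)

16.500 -21.000 17.000
53.000 -28.000 43.000
119.500 -43.000 44.000
119.500 -43.000 44.000


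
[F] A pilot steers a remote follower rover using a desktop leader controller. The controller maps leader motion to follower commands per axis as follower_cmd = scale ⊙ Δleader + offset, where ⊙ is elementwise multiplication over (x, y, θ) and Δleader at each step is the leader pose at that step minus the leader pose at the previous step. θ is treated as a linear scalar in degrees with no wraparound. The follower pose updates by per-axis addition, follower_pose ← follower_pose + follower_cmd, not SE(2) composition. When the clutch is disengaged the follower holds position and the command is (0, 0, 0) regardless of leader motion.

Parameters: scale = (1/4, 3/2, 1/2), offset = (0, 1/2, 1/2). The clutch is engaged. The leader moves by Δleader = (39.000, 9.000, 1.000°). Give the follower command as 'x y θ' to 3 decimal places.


axis x: 1/4·39.000 + 0 = 9.750
axis y: 3/2·9.000 + 1/2 = 14.000
axis θ: 1/2·1.000 + 1/2 = 1.000

9.750 14.000 1.000


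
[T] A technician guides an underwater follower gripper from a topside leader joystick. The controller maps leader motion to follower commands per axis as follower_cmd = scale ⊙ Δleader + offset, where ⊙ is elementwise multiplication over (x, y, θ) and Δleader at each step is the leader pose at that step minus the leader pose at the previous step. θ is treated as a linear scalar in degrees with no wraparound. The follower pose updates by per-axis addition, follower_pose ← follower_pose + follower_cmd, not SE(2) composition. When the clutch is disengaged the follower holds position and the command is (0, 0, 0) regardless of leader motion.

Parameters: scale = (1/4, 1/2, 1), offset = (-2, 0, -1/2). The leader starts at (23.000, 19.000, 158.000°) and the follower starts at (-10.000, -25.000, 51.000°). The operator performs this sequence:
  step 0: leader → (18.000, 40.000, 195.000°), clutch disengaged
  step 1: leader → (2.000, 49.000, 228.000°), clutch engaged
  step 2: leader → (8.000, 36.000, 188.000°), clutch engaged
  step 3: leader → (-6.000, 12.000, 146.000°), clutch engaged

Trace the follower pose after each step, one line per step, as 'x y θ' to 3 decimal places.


-10.000 -25.000 51.000
-16.000 -20.500 83.500
-16.500 -27.000 43.000
-22.000 -39.000 0.500

step 0: Δleader=(-5.000, 21.000, 37.000°), disengaged; cmd=(0,0,0) → follower holds at (-10.000, -25.000, 51.000°)
step 1: Δleader=(-16.000, 9.000, 33.000°), engaged; cmd=(-6.000, 4.500, 32.500°) → follower=(-16.000, -20.500, 83.500°)
step 2: Δleader=(6.000, -13.000, -40.000°), engaged; cmd=(-0.500, -6.500, -40.500°) → follower=(-16.500, -27.000, 43.000°)
step 3: Δleader=(-14.000, -24.000, -42.000°), engaged; cmd=(-5.500, -12.000, -42.500°) → follower=(-22.000, -39.000, 0.500°)


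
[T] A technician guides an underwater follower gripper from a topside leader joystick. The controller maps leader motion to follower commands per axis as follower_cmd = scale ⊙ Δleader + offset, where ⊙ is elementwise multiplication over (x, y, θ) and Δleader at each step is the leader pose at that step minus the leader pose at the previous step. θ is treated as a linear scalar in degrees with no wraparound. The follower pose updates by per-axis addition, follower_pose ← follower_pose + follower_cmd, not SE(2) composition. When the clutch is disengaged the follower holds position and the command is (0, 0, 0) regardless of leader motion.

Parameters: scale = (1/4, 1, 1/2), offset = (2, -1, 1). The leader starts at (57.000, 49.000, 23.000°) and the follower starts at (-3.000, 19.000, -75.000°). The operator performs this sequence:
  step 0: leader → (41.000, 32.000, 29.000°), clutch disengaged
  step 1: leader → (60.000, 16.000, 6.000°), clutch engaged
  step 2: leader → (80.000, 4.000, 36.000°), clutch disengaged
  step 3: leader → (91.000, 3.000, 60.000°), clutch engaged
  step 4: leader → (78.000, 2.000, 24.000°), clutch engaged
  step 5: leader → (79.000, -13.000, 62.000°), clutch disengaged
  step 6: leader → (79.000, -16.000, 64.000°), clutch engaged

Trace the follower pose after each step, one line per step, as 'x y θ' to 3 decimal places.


-3.000 19.000 -75.000
3.750 2.000 -85.500
3.750 2.000 -85.500
8.500 0.000 -72.500
7.250 -2.000 -89.500
7.250 -2.000 -89.500
9.250 -6.000 -87.500

step 0: Δleader=(-16.000, -17.000, 6.000°), disengaged; cmd=(0,0,0) → follower holds at (-3.000, 19.000, -75.000°)
step 1: Δleader=(19.000, -16.000, -23.000°), engaged; cmd=(6.750, -17.000, -10.500°) → follower=(3.750, 2.000, -85.500°)
step 2: Δleader=(20.000, -12.000, 30.000°), disengaged; cmd=(0,0,0) → follower holds at (3.750, 2.000, -85.500°)
step 3: Δleader=(11.000, -1.000, 24.000°), engaged; cmd=(4.750, -2.000, 13.000°) → follower=(8.500, 0.000, -72.500°)
step 4: Δleader=(-13.000, -1.000, -36.000°), engaged; cmd=(-1.250, -2.000, -17.000°) → follower=(7.250, -2.000, -89.500°)
step 5: Δleader=(1.000, -15.000, 38.000°), disengaged; cmd=(0,0,0) → follower holds at (7.250, -2.000, -89.500°)
step 6: Δleader=(0.000, -3.000, 2.000°), engaged; cmd=(2.000, -4.000, 2.000°) → follower=(9.250, -6.000, -87.500°)
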